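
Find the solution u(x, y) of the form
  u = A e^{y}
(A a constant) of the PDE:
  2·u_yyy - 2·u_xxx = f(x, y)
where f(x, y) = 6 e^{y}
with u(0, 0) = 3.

Substitute the ansatz u = A e^{y} into the left-hand side.
Derivatives of the ansatz:
  u_yyy = A e^{y}
  u_xxx = 0
Term by term:
  2·u_yyy = 2 A e^{y}
  -2·u_xxx = 0
So the left-hand side equals
  2 A e^{y}
This must equal f(x, y) = 6 e^{y} identically.
Matching coefficients of the independent functions:
  [e^{y}]:  2 A = 6
Solving: A = 3.
Check against the point condition:
  u(0, 0) = 3  ⟹  A = 3  ✓
Hence u(x, y) = 3 e^{y}.

Answer: u(x, y) = 3 e^{y}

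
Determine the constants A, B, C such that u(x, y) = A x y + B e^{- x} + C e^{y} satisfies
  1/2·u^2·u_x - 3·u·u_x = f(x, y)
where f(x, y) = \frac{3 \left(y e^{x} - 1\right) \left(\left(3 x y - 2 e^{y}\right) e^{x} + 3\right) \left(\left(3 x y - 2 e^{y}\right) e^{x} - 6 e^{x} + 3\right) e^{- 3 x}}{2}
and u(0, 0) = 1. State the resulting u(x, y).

Substitute the ansatz u = A x y + B e^{- x} + C e^{y} into the left-hand side.
Derivatives of the ansatz:
  u_x = A y - B e^{- x}
Term by term:
  1/2·u^2·u_x = \frac{A^{3} x^{2} y^{3}}{2} - \frac{A^{2} B x^{2} y^{2} e^{- x}}{2} + A^{2} B x y^{2} e^{- x} + A^{2} C x y^{2} e^{y} - A B^{2} x y e^{- 2 x} + \frac{A B^{2} y e^{- 2 x}}{2} - A B C x y e^{- x} e^{y} + A B C y e^{- x} e^{y} + \frac{A C^{2} y e^{2 y}}{2} - \frac{B^{3} e^{- 3 x}}{2} - B^{2} C e^{- 2 x} e^{y} - \frac{B C^{2} e^{- x} e^{2 y}}{2}
  -3·u·u_x = - 3 A^{2} x y^{2} + 3 A B x y e^{- x} - 3 A B y e^{- x} - 3 A C y e^{y} + 3 B^{2} e^{- 2 x} + 3 B C e^{- x} e^{y}
So the left-hand side equals
  \frac{A^{3} x^{2} y^{3}}{2} - \frac{A^{2} B x^{2} y^{2} e^{- x}}{2} + A^{2} B x y^{2} e^{- x} + A^{2} C x y^{2} e^{y} - 3 A^{2} x y^{2} - A B^{2} x y e^{- 2 x} + \frac{A B^{2} y e^{- 2 x}}{2} - A B C x y e^{- x} e^{y} + A B C y e^{- x} e^{y} + 3 A B x y e^{- x} - 3 A B y e^{- x} + \frac{A C^{2} y e^{2 y}}{2} - 3 A C y e^{y} - \frac{B^{3} e^{- 3 x}}{2} - B^{2} C e^{- 2 x} e^{y} + 3 B^{2} e^{- 2 x} - \frac{B C^{2} e^{- x} e^{2 y}}{2} + 3 B C e^{- x} e^{y}
This must equal f(x, y) identically; expanded, f = \frac{27 x^{2} y^{3}}{2} - \frac{27 x^{2} y^{2} e^{- x}}{2} - 18 x y^{2} e^{y} - 27 x y^{2} + 27 x y^{2} e^{- x} + 18 x y e^{- x} e^{y} + 27 x y e^{- x} - 27 x y e^{- 2 x} + 6 y e^{2 y} + 18 y e^{y} - 18 y e^{- x} e^{y} - 27 y e^{- x} + \frac{27 y e^{- 2 x}}{2} - 6 e^{- x} e^{2 y} - 18 e^{- x} e^{y} + 18 e^{- 2 x} e^{y} + 27 e^{- 2 x} - \frac{27 e^{- 3 x}}{2}.
Matching coefficients of the independent functions:
(each divided by its leading coefficient; functions giving the same equation are listed together)
  [x y^{2}]:  A^{2} - 9 = 0
  [x^{2} y^{3}]:  A^{3} - 27 = 0
  [y e^{- 2 x}, x y e^{- 2 x}]:  A B^{2} - 27 = 0
  [y e^{- x}, x y e^{- x}]:  A B - 9 = 0
  [y e^{y}]:  A C + 6 = 0
  [y e^{2 y}]:  A C^{2} - 12 = 0
  [e^{- 2 x} e^{y}]:  B^{2} C + 18 = 0
  [e^{- x} e^{y}]:  B C + 6 = 0
  [e^{- x} e^{2 y}]:  B C^{2} - 12 = 0
  [x y^{2} e^{- x}, x^{2} y^{2} e^{- x}]:  A^{2} B - 27 = 0
  [x y^{2} e^{y}]:  A^{2} C + 18 = 0
  [y e^{- x} e^{y}, x y e^{- x} e^{y}]:  A B C + 18 = 0
  [e^{- 3 x}]:  B^{3} - 27 = 0
  [e^{- 2 x}]:  B^{2} - 9 = 0
Solving: A = 3, B = 3, C = -2.
Check against the point condition:
  u(0, 0) = 1  ⟹  B + C = 1  ✓
Hence u(x, y) = 3 x y - 2 e^{y} + 3 e^{- x}.

Answer: u(x, y) = 3 x y - 2 e^{y} + 3 e^{- x}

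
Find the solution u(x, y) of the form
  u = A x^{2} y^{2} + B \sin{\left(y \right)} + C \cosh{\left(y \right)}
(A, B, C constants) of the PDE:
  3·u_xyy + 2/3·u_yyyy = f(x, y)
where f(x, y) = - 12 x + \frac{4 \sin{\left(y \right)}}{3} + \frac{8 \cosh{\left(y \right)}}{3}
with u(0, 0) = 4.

Substitute the ansatz u = A x^{2} y^{2} + B \sin{\left(y \right)} + C \cosh{\left(y \right)} into the left-hand side.
Derivatives of the ansatz:
  u_xyy = 4 A x
  u_yyyy = B \sin{\left(y \right)} + C \cosh{\left(y \right)}
Term by term:
  3·u_xyy = 12 A x
  2/3·u_yyyy = \frac{2 B \sin{\left(y \right)}}{3} + \frac{2 C \cosh{\left(y \right)}}{3}
So the left-hand side equals
  12 A x + \frac{2 B \sin{\left(y \right)}}{3} + \frac{2 C \cosh{\left(y \right)}}{3}
This must equal f(x, y) = - 12 x + \frac{4 \sin{\left(y \right)}}{3} + \frac{8 \cosh{\left(y \right)}}{3} identically.
Matching coefficients of the independent functions:
  [x]:  12 A = -12
  [\sin{\left(y \right)}]:  \frac{2 B}{3} = \frac{4}{3}
  [\cosh{\left(y \right)}]:  \frac{2 C}{3} = \frac{8}{3}
Solving: A = -1, B = 2, C = 4.
Check against the point condition:
  u(0, 0) = 4  ⟹  C = 4  ✓
Hence u(x, y) = - x^{2} y^{2} + 2 \sin{\left(y \right)} + 4 \cosh{\left(y \right)}.

Answer: u(x, y) = - x^{2} y^{2} + 2 \sin{\left(y \right)} + 4 \cosh{\left(y \right)}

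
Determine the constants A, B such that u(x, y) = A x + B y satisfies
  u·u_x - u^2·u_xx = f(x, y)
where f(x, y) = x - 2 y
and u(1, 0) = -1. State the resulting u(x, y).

Substitute the ansatz u = A x + B y into the left-hand side.
Derivatives of the ansatz:
  u_x = A
  u_xx = 0
Term by term:
  u·u_x = A^{2} x + A B y
  -u^2·u_xx = 0
So the left-hand side equals
  A^{2} x + A B y
This must equal f(x, y) = x - 2 y identically.
Matching coefficients of the independent functions:
  [x]:  A^{2} = 1
  [y]:  A B = -2
These equations allow (A, B) = (-1, 2) or (1, -2).
Impose the point condition(s):
  u(1, 0) = -1  ⟹  A = -1
Only A = -1, B = 2 satisfies everything.
Hence u(x, y) = - x + 2 y.

Answer: u(x, y) = - x + 2 y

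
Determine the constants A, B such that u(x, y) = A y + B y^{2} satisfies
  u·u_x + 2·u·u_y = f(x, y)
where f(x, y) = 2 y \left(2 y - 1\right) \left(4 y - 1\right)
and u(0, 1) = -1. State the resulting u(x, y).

Substitute the ansatz u = A y + B y^{2} into the left-hand side.
Derivatives of the ansatz:
  u_x = 0
  u_y = A + 2 B y
Term by term:
  u·u_x = 0
  2·u·u_y = 2 A^{2} y + 6 A B y^{2} + 4 B^{2} y^{3}
So the left-hand side equals
  2 A^{2} y + 6 A B y^{2} + 4 B^{2} y^{3}
This must equal f(x, y) = 2 y \left(2 y - 1\right) \left(4 y - 1\right) identically.
Matching coefficients of the independent functions:
  [y]:  2 A^{2} = 2
  [y^{2}]:  6 A B = -12
  [y^{3}]:  4 B^{2} = 16
These equations allow (A, B) = (-1, 2) or (1, -2).
Impose the point condition(s):
  u(0, 1) = -1  ⟹  A + B = -1
Only A = 1, B = -2 satisfies everything.
Hence u(x, y) = - 2 y^{2} + y.

Answer: u(x, y) = - 2 y^{2} + y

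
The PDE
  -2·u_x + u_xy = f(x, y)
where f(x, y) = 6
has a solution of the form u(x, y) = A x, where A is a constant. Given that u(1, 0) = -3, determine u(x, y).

Substitute the ansatz u = A x into the left-hand side.
Derivatives of the ansatz:
  u_x = A
  u_xy = 0
Term by term:
  -2·u_x = - 2 A
  u_xy = 0
So the left-hand side equals
  - 2 A
This must equal f(x, y) = 6 identically.
Matching coefficients of the independent functions:
  [constant term]:  - 2 A = 6
Solving: A = -3.
Check against the point condition:
  u(1, 0) = -3  ⟹  A = -3  ✓
Hence u(x, y) = - 3 x.

Answer: u(x, y) = - 3 x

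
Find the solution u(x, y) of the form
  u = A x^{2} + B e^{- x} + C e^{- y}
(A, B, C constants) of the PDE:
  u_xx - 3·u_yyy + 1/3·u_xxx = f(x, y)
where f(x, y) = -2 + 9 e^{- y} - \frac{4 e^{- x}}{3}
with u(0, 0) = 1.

Substitute the ansatz u = A x^{2} + B e^{- x} + C e^{- y} into the left-hand side.
Derivatives of the ansatz:
  u_xx = 2 A + B e^{- x}
  u_yyy = - C e^{- y}
  u_xxx = - B e^{- x}
Term by term:
  u_xx = 2 A + B e^{- x}
  -3·u_yyy = 3 C e^{- y}
  1/3·u_xxx = - \frac{B e^{- x}}{3}
So the left-hand side equals
  2 A + \frac{2 B e^{- x}}{3} + 3 C e^{- y}
This must equal f(x, y) = -2 + 9 e^{- y} - \frac{4 e^{- x}}{3} identically.
Matching coefficients of the independent functions:
  [constant term]:  2 A = -2
  [e^{- x}]:  \frac{2 B}{3} = - \frac{4}{3}
  [e^{- y}]:  3 C = 9
Solving: A = -1, B = -2, C = 3.
Check against the point condition:
  u(0, 0) = 1  ⟹  B + C = 1  ✓
Hence u(x, y) = - x^{2} + 3 e^{- y} - 2 e^{- x}.

Answer: u(x, y) = - x^{2} + 3 e^{- y} - 2 e^{- x}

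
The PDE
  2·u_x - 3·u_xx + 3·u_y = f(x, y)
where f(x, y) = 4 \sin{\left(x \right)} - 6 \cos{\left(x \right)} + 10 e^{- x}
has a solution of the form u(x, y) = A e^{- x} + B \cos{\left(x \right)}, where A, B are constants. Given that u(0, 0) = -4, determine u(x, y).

Substitute the ansatz u = A e^{- x} + B \cos{\left(x \right)} into the left-hand side.
Derivatives of the ansatz:
  u_x = - A e^{- x} - B \sin{\left(x \right)}
  u_xx = A e^{- x} - B \cos{\left(x \right)}
  u_y = 0
Term by term:
  2·u_x = - 2 A e^{- x} - 2 B \sin{\left(x \right)}
  -3·u_xx = - 3 A e^{- x} + 3 B \cos{\left(x \right)}
  3·u_y = 0
So the left-hand side equals
  - 5 A e^{- x} - 2 B \sin{\left(x \right)} + 3 B \cos{\left(x \right)}
This must equal f(x, y) = 4 \sin{\left(x \right)} - 6 \cos{\left(x \right)} + 10 e^{- x} identically.
Matching coefficients of the independent functions:
  [e^{- x}]:  - 5 A = 10
  [\sin{\left(x \right)}]:  - 2 B = 4
  [\cos{\left(x \right)}]:  3 B = -6
Solving: A = -2, B = -2.
Check against the point condition:
  u(0, 0) = -4  ⟹  A + B = -4  ✓
Hence u(x, y) = - 2 \cos{\left(x \right)} - 2 e^{- x}.

Answer: u(x, y) = - 2 \cos{\left(x \right)} - 2 e^{- x}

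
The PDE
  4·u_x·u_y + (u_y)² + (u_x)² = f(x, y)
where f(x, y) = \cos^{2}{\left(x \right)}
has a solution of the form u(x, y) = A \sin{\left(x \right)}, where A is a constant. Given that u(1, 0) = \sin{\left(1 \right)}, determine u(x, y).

Substitute the ansatz u = A \sin{\left(x \right)} into the left-hand side.
Derivatives of the ansatz:
  u_x = A \cos{\left(x \right)}
  u_y = 0
Term by term:
  4·u_x·u_y = 0
  (u_y)² = 0
  (u_x)² = A^{2} \cos^{2}{\left(x \right)}
So the left-hand side equals
  A^{2} \cos^{2}{\left(x \right)}
This must equal f(x, y) = \cos^{2}{\left(x \right)} identically.
Matching coefficients of the independent functions:
  [\cos^{2}{\left(x \right)}]:  A^{2} = 1
These equations allow (A) = (-1) or (1).
Impose the point condition(s):
  u(1, 0) = \sin{\left(1 \right)}  ⟹  A \sin{\left(1 \right)} = \sin{\left(1 \right)}
Only A = 1 satisfies everything.
Hence u(x, y) = \sin{\left(x \right)}.

Answer: u(x, y) = \sin{\left(x \right)}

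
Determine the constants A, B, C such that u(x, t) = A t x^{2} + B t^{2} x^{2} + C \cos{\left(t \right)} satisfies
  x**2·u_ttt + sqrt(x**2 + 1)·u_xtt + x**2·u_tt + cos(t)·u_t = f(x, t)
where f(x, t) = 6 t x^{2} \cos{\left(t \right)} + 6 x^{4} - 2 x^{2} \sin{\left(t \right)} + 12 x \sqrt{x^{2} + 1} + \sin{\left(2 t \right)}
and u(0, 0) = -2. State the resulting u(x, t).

Substitute the ansatz u = A t x^{2} + B t^{2} x^{2} + C \cos{\left(t \right)} into the left-hand side.
Derivatives of the ansatz:
  u_ttt = C \sin{\left(t \right)}
  u_xtt = 4 B x
  u_tt = 2 B x^{2} - C \cos{\left(t \right)}
  u_t = A x^{2} + 2 B t x^{2} - C \sin{\left(t \right)}
Term by term:
  x**2·u_ttt = C x^{2} \sin{\left(t \right)}
  sqrt(x**2 + 1)·u_xtt = 4 B x \sqrt{x^{2} + 1}
  x**2·u_tt = 2 B x^{4} - C x^{2} \cos{\left(t \right)}
  cos(t)·u_t = A x^{2} \cos{\left(t \right)} + 2 B t x^{2} \cos{\left(t \right)} - C \sin{\left(t \right)} \cos{\left(t \right)}
So the left-hand side equals
  A x^{2} \cos{\left(t \right)} + 2 B t x^{2} \cos{\left(t \right)} + 2 B x^{4} + 4 B x \sqrt{x^{2} + 1} + C x^{2} \sin{\left(t \right)} - C x^{2} \cos{\left(t \right)} - C \sin{\left(t \right)} \cos{\left(t \right)}
This must equal f(x, t) identically; expanded, f = 6 t x^{2} \cos{\left(t \right)} + 6 x^{4} - 2 x^{2} \sin{\left(t \right)} + 12 x \sqrt{x^{2} + 1} + 2 \sin{\left(t \right)} \cos{\left(t \right)}.
Matching coefficients of the independent functions:
  [x^{4}, t x^{2} \cos{\left(t \right)}]:  2 B = 6
  [x \sqrt{x^{2} + 1}]:  4 B = 12
  [x^{2} \sin{\left(t \right)}]:  C = -2
  [x^{2} \cos{\left(t \right)}]:  A - C = 0
  [\sin{\left(t \right)} \cos{\left(t \right)}]:  - C = 2
Solving: A = -2, B = 3, C = -2.
Check against the point condition:
  u(0, 0) = -2  ⟹  C = -2  ✓
Hence u(x, t) = 3 t^{2} x^{2} - 2 t x^{2} - 2 \cos{\left(t \right)}.

Answer: u(x, t) = 3 t^{2} x^{2} - 2 t x^{2} - 2 \cos{\left(t \right)}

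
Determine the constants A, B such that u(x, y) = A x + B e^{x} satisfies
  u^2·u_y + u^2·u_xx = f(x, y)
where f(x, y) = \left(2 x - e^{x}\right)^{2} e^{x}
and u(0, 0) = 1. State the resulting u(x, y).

Answer: u(x, y) = - 2 x + e^{x}

Derivation:
Substitute the ansatz u = A x + B e^{x} into the left-hand side.
Derivatives of the ansatz:
  u_y = 0
  u_xx = B e^{x}
Term by term:
  u^2·u_y = 0
  u^2·u_xx = A^{2} B x^{2} e^{x} + 2 A B^{2} x e^{2 x} + B^{3} e^{3 x}
So the left-hand side equals
  A^{2} B x^{2} e^{x} + 2 A B^{2} x e^{2 x} + B^{3} e^{3 x}
This must equal f(x, y) identically; expanded, f = 4 x^{2} e^{x} - 4 x e^{2 x} + e^{3 x}.
Matching coefficients of the independent functions:
  [x e^{2 x}]:  2 A B^{2} = -4
  [x^{2} e^{x}]:  A^{2} B = 4
  [e^{3 x}]:  B^{3} = 1
Solving: A = -2, B = 1.
Check against the point condition:
  u(0, 0) = 1  ⟹  B = 1  ✓
Hence u(x, y) = - 2 x + e^{x}.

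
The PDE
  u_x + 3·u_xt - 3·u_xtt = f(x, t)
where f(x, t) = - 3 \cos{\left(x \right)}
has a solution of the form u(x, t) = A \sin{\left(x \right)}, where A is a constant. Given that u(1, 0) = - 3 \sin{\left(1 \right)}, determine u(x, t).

Substitute the ansatz u = A \sin{\left(x \right)} into the left-hand side.
Derivatives of the ansatz:
  u_x = A \cos{\left(x \right)}
  u_xt = 0
  u_xtt = 0
Term by term:
  u_x = A \cos{\left(x \right)}
  3·u_xt = 0
  -3·u_xtt = 0
So the left-hand side equals
  A \cos{\left(x \right)}
This must equal f(x, t) = - 3 \cos{\left(x \right)} identically.
Matching coefficients of the independent functions:
  [\cos{\left(x \right)}]:  A = -3
Solving: A = -3.
Check against the point condition:
  u(1, 0) = - 3 \sin{\left(1 \right)}  ⟹  A \sin{\left(1 \right)} = - 3 \sin{\left(1 \right)}  ✓
Hence u(x, t) = - 3 \sin{\left(x \right)}.

Answer: u(x, t) = - 3 \sin{\left(x \right)}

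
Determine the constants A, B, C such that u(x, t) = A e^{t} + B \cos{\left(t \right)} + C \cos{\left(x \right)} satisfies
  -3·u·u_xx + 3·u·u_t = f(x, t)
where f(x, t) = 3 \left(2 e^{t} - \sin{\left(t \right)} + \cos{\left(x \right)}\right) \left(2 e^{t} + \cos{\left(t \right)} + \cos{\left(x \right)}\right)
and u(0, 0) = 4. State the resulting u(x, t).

Substitute the ansatz u = A e^{t} + B \cos{\left(t \right)} + C \cos{\left(x \right)} into the left-hand side.
Derivatives of the ansatz:
  u_xx = - C \cos{\left(x \right)}
  u_t = A e^{t} - B \sin{\left(t \right)}
Term by term:
  -3·u·u_xx = 3 A C e^{t} \cos{\left(x \right)} + 3 B C \cos{\left(t \right)} \cos{\left(x \right)} + 3 C^{2} \cos^{2}{\left(x \right)}
  3·u·u_t = 3 A^{2} e^{2 t} - 3 A B e^{t} \sin{\left(t \right)} + 3 A B e^{t} \cos{\left(t \right)} + 3 A C e^{t} \cos{\left(x \right)} - 3 B^{2} \sin{\left(t \right)} \cos{\left(t \right)} - 3 B C \sin{\left(t \right)} \cos{\left(x \right)}
So the left-hand side equals
  3 A^{2} e^{2 t} - 3 A B e^{t} \sin{\left(t \right)} + 3 A B e^{t} \cos{\left(t \right)} + 6 A C e^{t} \cos{\left(x \right)} - 3 B^{2} \sin{\left(t \right)} \cos{\left(t \right)} - 3 B C \sin{\left(t \right)} \cos{\left(x \right)} + 3 B C \cos{\left(t \right)} \cos{\left(x \right)} + 3 C^{2} \cos^{2}{\left(x \right)}
This must equal f(x, t) identically; expanded, f = 12 e^{2 t} - 6 e^{t} \sin{\left(t \right)} + 6 e^{t} \cos{\left(t \right)} + 12 e^{t} \cos{\left(x \right)} - 3 \sin{\left(t \right)} \cos{\left(t \right)} - 3 \sin{\left(t \right)} \cos{\left(x \right)} + 3 \cos{\left(t \right)} \cos{\left(x \right)} + 3 \cos^{2}{\left(x \right)}.
Matching coefficients of the independent functions:
  [e^{t} \sin{\left(t \right)}]:  - 3 A B = -6
  [e^{t} \cos{\left(t \right)}]:  3 A B = 6
  [e^{t} \cos{\left(x \right)}]:  6 A C = 12
  [\sin{\left(t \right)} \cos{\left(t \right)}]:  - 3 B^{2} = -3
  [\sin{\left(t \right)} \cos{\left(x \right)}]:  - 3 B C = -3
  [\cos{\left(t \right)} \cos{\left(x \right)}]:  3 B C = 3
  [e^{2 t}]:  3 A^{2} = 12
  [\cos^{2}{\left(x \right)}]:  3 C^{2} = 3
These equations allow (A, B, C) = (-2, -1, -1) or (2, 1, 1).
Impose the point condition(s):
  u(0, 0) = 4  ⟹  A + B + C = 4
Only A = 2, B = 1, C = 1 satisfies everything.
Hence u(x, t) = 2 e^{t} + \cos{\left(t \right)} + \cos{\left(x \right)}.

Answer: u(x, t) = 2 e^{t} + \cos{\left(t \right)} + \cos{\left(x \right)}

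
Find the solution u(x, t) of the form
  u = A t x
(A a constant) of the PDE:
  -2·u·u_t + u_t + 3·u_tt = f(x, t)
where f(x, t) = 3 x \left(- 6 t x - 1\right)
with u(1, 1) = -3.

Answer: u(x, t) = - 3 t x

Derivation:
Substitute the ansatz u = A t x into the left-hand side.
Derivatives of the ansatz:
  u_t = A x
  u_tt = 0
Term by term:
  -2·u·u_t = - 2 A^{2} t x^{2}
  u_t = A x
  3·u_tt = 0
So the left-hand side equals
  - 2 A^{2} t x^{2} + A x
This must equal f(x, t) = 3 x \left(- 6 t x - 1\right) identically.
Matching coefficients of the independent functions:
  [x]:  A = -3
  [t x^{2}]:  - 2 A^{2} = -18
Solving: A = -3.
Check against the point condition:
  u(1, 1) = -3  ⟹  A = -3  ✓
Hence u(x, t) = - 3 t x.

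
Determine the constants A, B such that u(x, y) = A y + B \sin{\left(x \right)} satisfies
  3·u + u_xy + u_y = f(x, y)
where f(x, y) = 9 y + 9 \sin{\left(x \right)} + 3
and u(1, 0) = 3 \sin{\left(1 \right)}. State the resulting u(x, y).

Substitute the ansatz u = A y + B \sin{\left(x \right)} into the left-hand side.
Derivatives of the ansatz:
  u_xy = 0
  u_y = A
Term by term:
  3·u = 3 A y + 3 B \sin{\left(x \right)}
  u_xy = 0
  u_y = A
So the left-hand side equals
  3 A y + A + 3 B \sin{\left(x \right)}
This must equal f(x, y) = 9 y + 9 \sin{\left(x \right)} + 3 identically.
Matching coefficients of the independent functions:
  [constant term]:  A = 3
  [y]:  3 A = 9
  [\sin{\left(x \right)}]:  3 B = 9
Solving: A = 3, B = 3.
Check against the point condition:
  u(1, 0) = 3 \sin{\left(1 \right)}  ⟹  B \sin{\left(1 \right)} = 3 \sin{\left(1 \right)}  ✓
Hence u(x, y) = 3 y + 3 \sin{\left(x \right)}.

Answer: u(x, y) = 3 y + 3 \sin{\left(x \right)}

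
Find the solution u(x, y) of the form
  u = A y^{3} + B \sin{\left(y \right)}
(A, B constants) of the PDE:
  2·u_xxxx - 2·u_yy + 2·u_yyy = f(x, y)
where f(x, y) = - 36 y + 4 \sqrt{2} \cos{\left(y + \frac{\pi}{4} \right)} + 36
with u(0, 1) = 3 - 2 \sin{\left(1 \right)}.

Answer: u(x, y) = 3 y^{3} - 2 \sin{\left(y \right)}

Derivation:
Substitute the ansatz u = A y^{3} + B \sin{\left(y \right)} into the left-hand side.
Derivatives of the ansatz:
  u_xxxx = 0
  u_yy = 6 A y - B \sin{\left(y \right)}
  u_yyy = 6 A - B \cos{\left(y \right)}
Term by term:
  2·u_xxxx = 0
  -2·u_yy = - 12 A y + 2 B \sin{\left(y \right)}
  2·u_yyy = 12 A - 2 B \cos{\left(y \right)}
So the left-hand side equals
  - 12 A y + 12 A + 2 B \sin{\left(y \right)} - 2 B \cos{\left(y \right)}
This must equal f(x, y) identically; expanded, f = - 36 y - 4 \sin{\left(y \right)} + 4 \cos{\left(y \right)} + 36.
Matching coefficients of the independent functions:
  [constant term]:  12 A = 36
  [y]:  - 12 A = -36
  [\sin{\left(y \right)}]:  2 B = -4
  [\cos{\left(y \right)}]:  - 2 B = 4
Solving: A = 3, B = -2.
Check against the point condition:
  u(0, 1) = 3 - 2 \sin{\left(1 \right)}  ⟹  A + B \sin{\left(1 \right)} = 3 - 2 \sin{\left(1 \right)}  ✓
Hence u(x, y) = 3 y^{3} - 2 \sin{\left(y \right)}.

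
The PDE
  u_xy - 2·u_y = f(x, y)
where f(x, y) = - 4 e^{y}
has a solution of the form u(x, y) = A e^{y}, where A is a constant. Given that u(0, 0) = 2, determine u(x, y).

Answer: u(x, y) = 2 e^{y}

Derivation:
Substitute the ansatz u = A e^{y} into the left-hand side.
Derivatives of the ansatz:
  u_xy = 0
  u_y = A e^{y}
Term by term:
  u_xy = 0
  -2·u_y = - 2 A e^{y}
So the left-hand side equals
  - 2 A e^{y}
This must equal f(x, y) = - 4 e^{y} identically.
Matching coefficients of the independent functions:
  [e^{y}]:  - 2 A = -4
Solving: A = 2.
Check against the point condition:
  u(0, 0) = 2  ⟹  A = 2  ✓
Hence u(x, y) = 2 e^{y}.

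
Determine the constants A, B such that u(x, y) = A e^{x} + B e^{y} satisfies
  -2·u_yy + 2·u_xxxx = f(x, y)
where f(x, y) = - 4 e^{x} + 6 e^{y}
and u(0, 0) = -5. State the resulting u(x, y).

Substitute the ansatz u = A e^{x} + B e^{y} into the left-hand side.
Derivatives of the ansatz:
  u_yy = B e^{y}
  u_xxxx = A e^{x}
Term by term:
  -2·u_yy = - 2 B e^{y}
  2·u_xxxx = 2 A e^{x}
So the left-hand side equals
  2 A e^{x} - 2 B e^{y}
This must equal f(x, y) = - 4 e^{x} + 6 e^{y} identically.
Matching coefficients of the independent functions:
  [e^{x}]:  2 A = -4
  [e^{y}]:  - 2 B = 6
Solving: A = -2, B = -3.
Check against the point condition:
  u(0, 0) = -5  ⟹  A + B = -5  ✓
Hence u(x, y) = - 2 e^{x} - 3 e^{y}.

Answer: u(x, y) = - 2 e^{x} - 3 e^{y}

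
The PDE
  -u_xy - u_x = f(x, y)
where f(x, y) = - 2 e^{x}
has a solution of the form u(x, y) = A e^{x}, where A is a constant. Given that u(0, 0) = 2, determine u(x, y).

Substitute the ansatz u = A e^{x} into the left-hand side.
Derivatives of the ansatz:
  u_xy = 0
  u_x = A e^{x}
Term by term:
  -u_xy = 0
  -u_x = - A e^{x}
So the left-hand side equals
  - A e^{x}
This must equal f(x, y) = - 2 e^{x} identically.
Matching coefficients of the independent functions:
  [e^{x}]:  - A = -2
Solving: A = 2.
Check against the point condition:
  u(0, 0) = 2  ⟹  A = 2  ✓
Hence u(x, y) = 2 e^{x}.

Answer: u(x, y) = 2 e^{x}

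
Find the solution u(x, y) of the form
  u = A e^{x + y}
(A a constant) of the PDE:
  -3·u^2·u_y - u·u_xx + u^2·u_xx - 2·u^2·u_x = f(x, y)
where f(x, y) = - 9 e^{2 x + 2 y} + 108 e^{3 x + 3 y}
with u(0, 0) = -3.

Answer: u(x, y) = - 3 e^{x + y}

Derivation:
Substitute the ansatz u = A e^{x + y} into the left-hand side.
Derivatives of the ansatz:
  u_y = A e^{x} e^{y}
  u_xx = A e^{x} e^{y}
  u_x = A e^{x} e^{y}
Term by term:
  -3·u^2·u_y = - 3 A^{3} e^{3 x} e^{3 y}
  -u·u_xx = - A^{2} e^{2 x} e^{2 y}
  u^2·u_xx = A^{3} e^{3 x} e^{3 y}
  -2·u^2·u_x = - 2 A^{3} e^{3 x} e^{3 y}
So the left-hand side equals
  - 4 A^{3} e^{3 x} e^{3 y} - A^{2} e^{2 x} e^{2 y}
This must equal f(x, y) identically; expanded, f = 108 e^{3 x} e^{3 y} - 9 e^{2 x} e^{2 y}.
Matching coefficients of the independent functions:
  [e^{2 x} e^{2 y}]:  - A^{2} = -9
  [e^{3 x} e^{3 y}]:  - 4 A^{3} = 108
Solving: A = -3.
Check against the point condition:
  u(0, 0) = -3  ⟹  A = -3  ✓
Hence u(x, y) = - 3 e^{x + y}.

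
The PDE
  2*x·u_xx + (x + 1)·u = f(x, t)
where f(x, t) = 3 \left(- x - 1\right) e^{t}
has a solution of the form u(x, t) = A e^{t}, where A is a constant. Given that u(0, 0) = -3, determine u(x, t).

Substitute the ansatz u = A e^{t} into the left-hand side.
Derivatives of the ansatz:
  u_xx = 0
Term by term:
  2*x·u_xx = 0
  (x + 1)·u = A x e^{t} + A e^{t}
So the left-hand side equals
  A x e^{t} + A e^{t}
This must equal f(x, t) identically; expanded, f = - 3 x e^{t} - 3 e^{t}.
Matching coefficients of the independent functions:
  [x e^{t}, e^{t}]:  A = -3
Solving: A = -3.
Check against the point condition:
  u(0, 0) = -3  ⟹  A = -3  ✓
Hence u(x, t) = - 3 e^{t}.

Answer: u(x, t) = - 3 e^{t}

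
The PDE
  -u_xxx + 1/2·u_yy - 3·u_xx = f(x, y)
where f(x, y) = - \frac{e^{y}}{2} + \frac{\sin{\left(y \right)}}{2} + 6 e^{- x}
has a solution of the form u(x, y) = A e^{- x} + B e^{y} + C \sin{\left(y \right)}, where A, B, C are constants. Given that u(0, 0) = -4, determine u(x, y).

Answer: u(x, y) = - e^{y} - \sin{\left(y \right)} - 3 e^{- x}

Derivation:
Substitute the ansatz u = A e^{- x} + B e^{y} + C \sin{\left(y \right)} into the left-hand side.
Derivatives of the ansatz:
  u_xxx = - A e^{- x}
  u_yy = B e^{y} - C \sin{\left(y \right)}
  u_xx = A e^{- x}
Term by term:
  -u_xxx = A e^{- x}
  1/2·u_yy = \frac{B e^{y}}{2} - \frac{C \sin{\left(y \right)}}{2}
  -3·u_xx = - 3 A e^{- x}
So the left-hand side equals
  - 2 A e^{- x} + \frac{B e^{y}}{2} - \frac{C \sin{\left(y \right)}}{2}
This must equal f(x, y) = - \frac{e^{y}}{2} + \frac{\sin{\left(y \right)}}{2} + 6 e^{- x} identically.
Matching coefficients of the independent functions:
  [e^{- x}]:  - 2 A = 6
  [e^{y}]:  \frac{B}{2} = - \frac{1}{2}
  [\sin{\left(y \right)}]:  - \frac{C}{2} = \frac{1}{2}
Solving: A = -3, B = -1, C = -1.
Check against the point condition:
  u(0, 0) = -4  ⟹  A + B = -4  ✓
Hence u(x, y) = - e^{y} - \sin{\left(y \right)} - 3 e^{- x}.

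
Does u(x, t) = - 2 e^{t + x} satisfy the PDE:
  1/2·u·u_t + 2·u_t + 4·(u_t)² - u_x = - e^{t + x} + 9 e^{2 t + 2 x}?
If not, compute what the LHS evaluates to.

Evaluate each term of the left-hand side for u = - 2 e^{t + x}.
Derivatives:
  u_t = - 2 e^{t} e^{x}
  u_x = - 2 e^{t} e^{x}
Terms:
  1/2·u·u_t = 2 e^{2 t + 2 x}
  2·u_t = - 4 e^{t + x}
  4·(u_t)² = 16 e^{2 t + 2 x}
  -u_x = 2 e^{t + x}
Sum: LHS = - 2 e^{t + x} + 18 e^{2 t + 2 x}
Given right-hand side: - e^{t + x} + 9 e^{2 t + 2 x}. Difference LHS − RHS = - e^{t + x} + 9 e^{2 t + 2 x} ≠ 0, so u is not a solution.

Answer: No, the LHS evaluates to - 2 e^{t + x} + 18 e^{2 t + 2 x}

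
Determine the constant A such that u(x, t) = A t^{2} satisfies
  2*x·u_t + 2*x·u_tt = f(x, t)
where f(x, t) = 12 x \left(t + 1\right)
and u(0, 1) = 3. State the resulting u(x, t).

Answer: u(x, t) = 3 t^{2}

Derivation:
Substitute the ansatz u = A t^{2} into the left-hand side.
Derivatives of the ansatz:
  u_t = 2 A t
  u_tt = 2 A
Term by term:
  2*x·u_t = 4 A t x
  2*x·u_tt = 4 A x
So the left-hand side equals
  4 A t x + 4 A x
This must equal f(x, t) identically; expanded, f = 12 t x + 12 x.
Matching coefficients of the independent functions:
  [x, t x]:  4 A = 12
Solving: A = 3.
Check against the point condition:
  u(0, 1) = 3  ⟹  A = 3  ✓
Hence u(x, t) = 3 t^{2}.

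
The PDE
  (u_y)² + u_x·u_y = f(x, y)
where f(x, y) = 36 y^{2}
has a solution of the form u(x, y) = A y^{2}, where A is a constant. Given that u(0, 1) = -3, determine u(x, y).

Substitute the ansatz u = A y^{2} into the left-hand side.
Derivatives of the ansatz:
  u_y = 2 A y
  u_x = 0
Term by term:
  (u_y)² = 4 A^{2} y^{2}
  u_x·u_y = 0
So the left-hand side equals
  4 A^{2} y^{2}
This must equal f(x, y) = 36 y^{2} identically.
Matching coefficients of the independent functions:
  [y^{2}]:  4 A^{2} = 36
These equations allow (A) = (-3) or (3).
Impose the point condition(s):
  u(0, 1) = -3  ⟹  A = -3
Only A = -3 satisfies everything.
Hence u(x, y) = - 3 y^{2}.

Answer: u(x, y) = - 3 y^{2}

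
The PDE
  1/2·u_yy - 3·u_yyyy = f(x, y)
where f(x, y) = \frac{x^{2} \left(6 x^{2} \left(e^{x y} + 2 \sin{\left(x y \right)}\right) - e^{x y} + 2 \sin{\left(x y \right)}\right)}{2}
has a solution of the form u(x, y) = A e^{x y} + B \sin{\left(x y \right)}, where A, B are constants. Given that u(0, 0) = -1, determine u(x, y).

Substitute the ansatz u = A e^{x y} + B \sin{\left(x y \right)} into the left-hand side.
Derivatives of the ansatz:
  u_yy = A x^{2} e^{x y} - B x^{2} \sin{\left(x y \right)}
  u_yyyy = A x^{4} e^{x y} + B x^{4} \sin{\left(x y \right)}
Term by term:
  1/2·u_yy = \frac{A x^{2} e^{x y}}{2} - \frac{B x^{2} \sin{\left(x y \right)}}{2}
  -3·u_yyyy = - 3 A x^{4} e^{x y} - 3 B x^{4} \sin{\left(x y \right)}
So the left-hand side equals
  - 3 A x^{4} e^{x y} + \frac{A x^{2} e^{x y}}{2} - 3 B x^{4} \sin{\left(x y \right)} - \frac{B x^{2} \sin{\left(x y \right)}}{2}
This must equal f(x, y) identically; expanded, f = 3 x^{4} e^{x y} + 6 x^{4} \sin{\left(x y \right)} - \frac{x^{2} e^{x y}}{2} + x^{2} \sin{\left(x y \right)}.
Matching coefficients of the independent functions:
  [x^{2} e^{x y}]:  \frac{A}{2} = - \frac{1}{2}
  [x^{2} \sin{\left(x y \right)}]:  - \frac{B}{2} = 1
  [x^{4} e^{x y}]:  - 3 A = 3
  [x^{4} \sin{\left(x y \right)}]:  - 3 B = 6
Solving: A = -1, B = -2.
Check against the point condition:
  u(0, 0) = -1  ⟹  A = -1  ✓
Hence u(x, y) = - e^{x y} - 2 \sin{\left(x y \right)}.

Answer: u(x, y) = - e^{x y} - 2 \sin{\left(x y \right)}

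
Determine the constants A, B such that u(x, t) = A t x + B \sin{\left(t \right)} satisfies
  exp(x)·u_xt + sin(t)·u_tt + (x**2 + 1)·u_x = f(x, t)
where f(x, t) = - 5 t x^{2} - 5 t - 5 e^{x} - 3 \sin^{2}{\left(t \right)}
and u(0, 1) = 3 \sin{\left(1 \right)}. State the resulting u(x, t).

Substitute the ansatz u = A t x + B \sin{\left(t \right)} into the left-hand side.
Derivatives of the ansatz:
  u_xt = A
  u_tt = - B \sin{\left(t \right)}
  u_x = A t
Term by term:
  exp(x)·u_xt = A e^{x}
  sin(t)·u_tt = - B \sin^{2}{\left(t \right)}
  (x**2 + 1)·u_x = A t x^{2} + A t
So the left-hand side equals
  A t x^{2} + A t + A e^{x} - B \sin^{2}{\left(t \right)}
This must equal f(x, t) = - 5 t x^{2} - 5 t - 5 e^{x} - 3 \sin^{2}{\left(t \right)} identically.
Matching coefficients of the independent functions:
  [t, t x^{2}, e^{x}]:  A = -5
  [\sin^{2}{\left(t \right)}]:  - B = -3
Solving: A = -5, B = 3.
Check against the point condition:
  u(0, 1) = 3 \sin{\left(1 \right)}  ⟹  B \sin{\left(1 \right)} = 3 \sin{\left(1 \right)}  ✓
Hence u(x, t) = - 5 t x + 3 \sin{\left(t \right)}.

Answer: u(x, t) = - 5 t x + 3 \sin{\left(t \right)}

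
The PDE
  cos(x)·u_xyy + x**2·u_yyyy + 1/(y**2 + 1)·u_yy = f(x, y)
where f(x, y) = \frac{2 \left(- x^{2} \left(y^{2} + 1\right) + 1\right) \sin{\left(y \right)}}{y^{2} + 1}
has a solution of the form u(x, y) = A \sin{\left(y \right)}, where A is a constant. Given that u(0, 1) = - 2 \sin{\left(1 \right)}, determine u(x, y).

Substitute the ansatz u = A \sin{\left(y \right)} into the left-hand side.
Derivatives of the ansatz:
  u_xyy = 0
  u_yyyy = A \sin{\left(y \right)}
  u_yy = - A \sin{\left(y \right)}
Term by term:
  cos(x)·u_xyy = 0
  x**2·u_yyyy = A x^{2} \sin{\left(y \right)}
  1/(y**2 + 1)·u_yy = - \frac{A \sin{\left(y \right)}}{y^{2} + 1}
So the left-hand side equals
  A x^{2} \sin{\left(y \right)} - \frac{A \sin{\left(y \right)}}{y^{2} + 1}
This must equal f(x, y) identically; expanded, f = - 2 x^{2} \sin{\left(y \right)} + \frac{2 \sin{\left(y \right)}}{y^{2} + 1}.
Matching coefficients of the independent functions:
  [x^{2} \sin{\left(y \right)}]:  A = -2
  [\frac{\sin{\left(y \right)}}{y^{2} + 1}]:  - A = 2
Solving: A = -2.
Check against the point condition:
  u(0, 1) = - 2 \sin{\left(1 \right)}  ⟹  A \sin{\left(1 \right)} = - 2 \sin{\left(1 \right)}  ✓
Hence u(x, y) = - 2 \sin{\left(y \right)}.

Answer: u(x, y) = - 2 \sin{\left(y \right)}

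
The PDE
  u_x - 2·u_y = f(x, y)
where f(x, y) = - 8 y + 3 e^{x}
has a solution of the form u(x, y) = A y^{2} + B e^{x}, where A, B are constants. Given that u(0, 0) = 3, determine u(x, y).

Substitute the ansatz u = A y^{2} + B e^{x} into the left-hand side.
Derivatives of the ansatz:
  u_x = B e^{x}
  u_y = 2 A y
Term by term:
  u_x = B e^{x}
  -2·u_y = - 4 A y
So the left-hand side equals
  - 4 A y + B e^{x}
This must equal f(x, y) = - 8 y + 3 e^{x} identically.
Matching coefficients of the independent functions:
  [y]:  - 4 A = -8
  [e^{x}]:  B = 3
Solving: A = 2, B = 3.
Check against the point condition:
  u(0, 0) = 3  ⟹  B = 3  ✓
Hence u(x, y) = 2 y^{2} + 3 e^{x}.

Answer: u(x, y) = 2 y^{2} + 3 e^{x}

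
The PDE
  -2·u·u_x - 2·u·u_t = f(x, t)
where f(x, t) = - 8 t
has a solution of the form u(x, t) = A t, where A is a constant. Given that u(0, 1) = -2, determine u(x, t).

Answer: u(x, t) = - 2 t

Derivation:
Substitute the ansatz u = A t into the left-hand side.
Derivatives of the ansatz:
  u_x = 0
  u_t = A
Term by term:
  -2·u·u_x = 0
  -2·u·u_t = - 2 A^{2} t
So the left-hand side equals
  - 2 A^{2} t
This must equal f(x, t) = - 8 t identically.
Matching coefficients of the independent functions:
  [t]:  - 2 A^{2} = -8
These equations allow (A) = (-2) or (2).
Impose the point condition(s):
  u(0, 1) = -2  ⟹  A = -2
Only A = -2 satisfies everything.
Hence u(x, t) = - 2 t.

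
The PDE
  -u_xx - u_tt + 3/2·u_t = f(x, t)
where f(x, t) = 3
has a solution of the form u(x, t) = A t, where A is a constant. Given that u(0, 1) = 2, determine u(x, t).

Substitute the ansatz u = A t into the left-hand side.
Derivatives of the ansatz:
  u_xx = 0
  u_tt = 0
  u_t = A
Term by term:
  -u_xx = 0
  -u_tt = 0
  3/2·u_t = \frac{3 A}{2}
So the left-hand side equals
  \frac{3 A}{2}
This must equal f(x, t) = 3 identically.
Matching coefficients of the independent functions:
  [constant term]:  \frac{3 A}{2} = 3
Solving: A = 2.
Check against the point condition:
  u(0, 1) = 2  ⟹  A = 2  ✓
Hence u(x, t) = 2 t.

Answer: u(x, t) = 2 t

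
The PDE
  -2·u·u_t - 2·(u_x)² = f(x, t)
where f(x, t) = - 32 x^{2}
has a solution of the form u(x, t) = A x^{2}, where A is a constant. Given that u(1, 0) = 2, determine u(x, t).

Answer: u(x, t) = 2 x^{2}

Derivation:
Substitute the ansatz u = A x^{2} into the left-hand side.
Derivatives of the ansatz:
  u_t = 0
  u_x = 2 A x
Term by term:
  -2·u·u_t = 0
  -2·(u_x)² = - 8 A^{2} x^{2}
So the left-hand side equals
  - 8 A^{2} x^{2}
This must equal f(x, t) = - 32 x^{2} identically.
Matching coefficients of the independent functions:
  [x^{2}]:  - 8 A^{2} = -32
These equations allow (A) = (-2) or (2).
Impose the point condition(s):
  u(1, 0) = 2  ⟹  A = 2
Only A = 2 satisfies everything.
Hence u(x, t) = 2 x^{2}.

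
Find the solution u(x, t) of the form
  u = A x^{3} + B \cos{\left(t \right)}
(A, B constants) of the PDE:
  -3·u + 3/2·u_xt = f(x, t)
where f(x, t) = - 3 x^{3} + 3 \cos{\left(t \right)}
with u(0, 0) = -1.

Substitute the ansatz u = A x^{3} + B \cos{\left(t \right)} into the left-hand side.
Derivatives of the ansatz:
  u_xt = 0
Term by term:
  -3·u = - 3 A x^{3} - 3 B \cos{\left(t \right)}
  3/2·u_xt = 0
So the left-hand side equals
  - 3 A x^{3} - 3 B \cos{\left(t \right)}
This must equal f(x, t) = - 3 x^{3} + 3 \cos{\left(t \right)} identically.
Matching coefficients of the independent functions:
  [x^{3}]:  - 3 A = -3
  [\cos{\left(t \right)}]:  - 3 B = 3
Solving: A = 1, B = -1.
Check against the point condition:
  u(0, 0) = -1  ⟹  B = -1  ✓
Hence u(x, t) = x^{3} - \cos{\left(t \right)}.

Answer: u(x, t) = x^{3} - \cos{\left(t \right)}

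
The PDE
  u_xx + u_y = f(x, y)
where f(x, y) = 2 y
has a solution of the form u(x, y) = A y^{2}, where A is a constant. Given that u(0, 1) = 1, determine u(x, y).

Substitute the ansatz u = A y^{2} into the left-hand side.
Derivatives of the ansatz:
  u_xx = 0
  u_y = 2 A y
Term by term:
  u_xx = 0
  u_y = 2 A y
So the left-hand side equals
  2 A y
This must equal f(x, y) = 2 y identically.
Matching coefficients of the independent functions:
  [y]:  2 A = 2
Solving: A = 1.
Check against the point condition:
  u(0, 1) = 1  ⟹  A = 1  ✓
Hence u(x, y) = y^{2}.

Answer: u(x, y) = y^{2}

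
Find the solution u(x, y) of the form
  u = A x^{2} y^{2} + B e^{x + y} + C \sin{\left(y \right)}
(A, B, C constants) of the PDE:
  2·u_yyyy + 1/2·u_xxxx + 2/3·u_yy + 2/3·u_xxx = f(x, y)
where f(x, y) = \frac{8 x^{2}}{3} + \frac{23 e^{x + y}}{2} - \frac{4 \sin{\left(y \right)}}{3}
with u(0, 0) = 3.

Substitute the ansatz u = A x^{2} y^{2} + B e^{x + y} + C \sin{\left(y \right)} into the left-hand side.
Derivatives of the ansatz:
  u_yyyy = B e^{x} e^{y} + C \sin{\left(y \right)}
  u_xxxx = B e^{x} e^{y}
  u_yy = 2 A x^{2} + B e^{x} e^{y} - C \sin{\left(y \right)}
  u_xxx = B e^{x} e^{y}
Term by term:
  2·u_yyyy = 2 B e^{x} e^{y} + 2 C \sin{\left(y \right)}
  1/2·u_xxxx = \frac{B e^{x} e^{y}}{2}
  2/3·u_yy = \frac{4 A x^{2}}{3} + \frac{2 B e^{x} e^{y}}{3} - \frac{2 C \sin{\left(y \right)}}{3}
  2/3·u_xxx = \frac{2 B e^{x} e^{y}}{3}
So the left-hand side equals
  \frac{4 A x^{2}}{3} + \frac{23 B e^{x} e^{y}}{6} + \frac{4 C \sin{\left(y \right)}}{3}
This must equal f(x, y) identically; expanded, f = \frac{8 x^{2}}{3} + \frac{23 e^{x} e^{y}}{2} - \frac{4 \sin{\left(y \right)}}{3}.
Matching coefficients of the independent functions:
  [x^{2}]:  \frac{4 A}{3} = \frac{8}{3}
  [e^{x} e^{y}]:  \frac{23 B}{6} = \frac{23}{2}
  [\sin{\left(y \right)}]:  \frac{4 C}{3} = - \frac{4}{3}
Solving: A = 2, B = 3, C = -1.
Check against the point condition:
  u(0, 0) = 3  ⟹  B = 3  ✓
Hence u(x, y) = 2 x^{2} y^{2} + 3 e^{x + y} - \sin{\left(y \right)}.

Answer: u(x, y) = 2 x^{2} y^{2} + 3 e^{x + y} - \sin{\left(y \right)}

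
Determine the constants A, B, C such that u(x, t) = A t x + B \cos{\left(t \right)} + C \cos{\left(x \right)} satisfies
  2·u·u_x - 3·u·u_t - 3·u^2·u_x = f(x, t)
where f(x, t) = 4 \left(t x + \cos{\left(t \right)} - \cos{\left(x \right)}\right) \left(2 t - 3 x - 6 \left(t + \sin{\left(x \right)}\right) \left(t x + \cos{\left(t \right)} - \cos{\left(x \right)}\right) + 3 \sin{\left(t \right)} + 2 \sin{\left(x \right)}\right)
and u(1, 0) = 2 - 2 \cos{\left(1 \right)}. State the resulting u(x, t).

Answer: u(x, t) = 2 t x + 2 \cos{\left(t \right)} - 2 \cos{\left(x \right)}

Derivation:
Substitute the ansatz u = A t x + B \cos{\left(t \right)} + C \cos{\left(x \right)} into the left-hand side.
Derivatives of the ansatz:
  u_x = A t - C \sin{\left(x \right)}
  u_t = A x - B \sin{\left(t \right)}
Term by term:
  2·u·u_x = 2 A^{2} t^{2} x + 2 A B t \cos{\left(t \right)} - 2 A C t x \sin{\left(x \right)} + 2 A C t \cos{\left(x \right)} - 2 B C \sin{\left(x \right)} \cos{\left(t \right)} - 2 C^{2} \sin{\left(x \right)} \cos{\left(x \right)}
  -3·u·u_t = - 3 A^{2} t x^{2} + 3 A B t x \sin{\left(t \right)} - 3 A B x \cos{\left(t \right)} - 3 A C x \cos{\left(x \right)} + 3 B^{2} \sin{\left(t \right)} \cos{\left(t \right)} + 3 B C \sin{\left(t \right)} \cos{\left(x \right)}
  -3·u^2·u_x = - 3 A^{3} t^{3} x^{2} - 6 A^{2} B t^{2} x \cos{\left(t \right)} + 3 A^{2} C t^{2} x^{2} \sin{\left(x \right)} - 6 A^{2} C t^{2} x \cos{\left(x \right)} - 3 A B^{2} t \cos^{2}{\left(t \right)} + 6 A B C t x \sin{\left(x \right)} \cos{\left(t \right)} - 6 A B C t \cos{\left(t \right)} \cos{\left(x \right)} + 6 A C^{2} t x \sin{\left(x \right)} \cos{\left(x \right)} - 3 A C^{2} t \cos^{2}{\left(x \right)} + 3 B^{2} C \sin{\left(x \right)} \cos^{2}{\left(t \right)} + 6 B C^{2} \sin{\left(x \right)} \cos{\left(t \right)} \cos{\left(x \right)} + 3 C^{3} \sin{\left(x \right)} \cos^{2}{\left(x \right)}
So the left-hand side equals
  - 3 A^{3} t^{3} x^{2} - 6 A^{2} B t^{2} x \cos{\left(t \right)} + 3 A^{2} C t^{2} x^{2} \sin{\left(x \right)} - 6 A^{2} C t^{2} x \cos{\left(x \right)} + 2 A^{2} t^{2} x - 3 A^{2} t x^{2} - 3 A B^{2} t \cos^{2}{\left(t \right)} + 6 A B C t x \sin{\left(x \right)} \cos{\left(t \right)} - 6 A B C t \cos{\left(t \right)} \cos{\left(x \right)} + 3 A B t x \sin{\left(t \right)} + 2 A B t \cos{\left(t \right)} - 3 A B x \cos{\left(t \right)} + 6 A C^{2} t x \sin{\left(x \right)} \cos{\left(x \right)} - 3 A C^{2} t \cos^{2}{\left(x \right)} - 2 A C t x \sin{\left(x \right)} + 2 A C t \cos{\left(x \right)} - 3 A C x \cos{\left(x \right)} + 3 B^{2} C \sin{\left(x \right)} \cos^{2}{\left(t \right)} + 3 B^{2} \sin{\left(t \right)} \cos{\left(t \right)} + 6 B C^{2} \sin{\left(x \right)} \cos{\left(t \right)} \cos{\left(x \right)} + 3 B C \sin{\left(t \right)} \cos{\left(x \right)} - 2 B C \sin{\left(x \right)} \cos{\left(t \right)} + 3 C^{3} \sin{\left(x \right)} \cos^{2}{\left(x \right)} - 2 C^{2} \sin{\left(x \right)} \cos{\left(x \right)}
This must equal f(x, t) identically; expanded, f = - 24 t^{3} x^{2} - 24 t^{2} x^{2} \sin{\left(x \right)} - 48 t^{2} x \cos{\left(t \right)} + 48 t^{2} x \cos{\left(x \right)} + 8 t^{2} x - 12 t x^{2} + 12 t x \sin{\left(t \right)} - 48 t x \sin{\left(x \right)} \cos{\left(t \right)} + 48 t x \sin{\left(x \right)} \cos{\left(x \right)} + 8 t x \sin{\left(x \right)} - 24 t \cos^{2}{\left(t \right)} + 48 t \cos{\left(t \right)} \cos{\left(x \right)} + 8 t \cos{\left(t \right)} - 24 t \cos^{2}{\left(x \right)} - 8 t \cos{\left(x \right)} - 12 x \cos{\left(t \right)} + 12 x \cos{\left(x \right)} + 12 \sin{\left(t \right)} \cos{\left(t \right)} - 12 \sin{\left(t \right)} \cos{\left(x \right)} - 24 \sin{\left(x \right)} \cos^{2}{\left(t \right)} + 48 \sin{\left(x \right)} \cos{\left(t \right)} \cos{\left(x \right)} + 8 \sin{\left(x \right)} \cos{\left(t \right)} - 24 \sin{\left(x \right)} \cos^{2}{\left(x \right)} - 8 \sin{\left(x \right)} \cos{\left(x \right)}.
Matching coefficients of the independent functions:
(each divided by its leading coefficient; functions giving the same equation are listed together)
  [t x^{2}, t^{2} x]:  A^{2} - 4 = 0
  [t \cos{\left(t \right)}, x \cos{\left(t \right)}, t x \sin{\left(t \right)}]:  A B - 4 = 0
  [t \cos^{2}{\left(t \right)}]:  A B^{2} - 8 = 0
  [t \cos{\left(x \right)}, x \cos{\left(x \right)}, t x \sin{\left(x \right)}]:  A C + 4 = 0
  [t \cos^{2}{\left(x \right)}, t x \sin{\left(x \right)} \cos{\left(x \right)}]:  A C^{2} - 8 = 0
  [t^{3} x^{2}]:  A^{3} - 8 = 0
  [\sin{\left(t \right)} \cos{\left(t \right)}]:  B^{2} - 4 = 0
  [\sin{\left(t \right)} \cos{\left(x \right)}, \sin{\left(x \right)} \cos{\left(t \right)}]:  B C + 4 = 0
  [\sin{\left(x \right)} \cos^{2}{\left(t \right)}]:  B^{2} C + 8 = 0
  [\sin{\left(x \right)} \cos{\left(x \right)}]:  C^{2} - 4 = 0
  [\sin{\left(x \right)} \cos^{2}{\left(x \right)}]:  C^{3} + 8 = 0
  [t \cos{\left(t \right)} \cos{\left(x \right)}, t x \sin{\left(x \right)} \cos{\left(t \right)}]:  A B C + 8 = 0
  [t^{2} x \cos{\left(t \right)}]:  A^{2} B - 8 = 0
  [t^{2} x \cos{\left(x \right)}, t^{2} x^{2} \sin{\left(x \right)}]:  A^{2} C + 8 = 0
  [\sin{\left(x \right)} \cos{\left(t \right)} \cos{\left(x \right)}]:  B C^{2} - 8 = 0
Solving: A = 2, B = 2, C = -2.
Check against the point condition:
  u(1, 0) = 2 - 2 \cos{\left(1 \right)}  ⟹  B + C \cos{\left(1 \right)} = 2 - 2 \cos{\left(1 \right)}  ✓
Hence u(x, t) = 2 t x + 2 \cos{\left(t \right)} - 2 \cos{\left(x \right)}.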